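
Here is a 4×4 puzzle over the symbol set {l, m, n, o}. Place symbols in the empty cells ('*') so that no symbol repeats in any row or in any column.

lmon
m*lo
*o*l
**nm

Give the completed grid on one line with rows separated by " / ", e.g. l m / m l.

l m o n / m n l o / n o m l / o l n m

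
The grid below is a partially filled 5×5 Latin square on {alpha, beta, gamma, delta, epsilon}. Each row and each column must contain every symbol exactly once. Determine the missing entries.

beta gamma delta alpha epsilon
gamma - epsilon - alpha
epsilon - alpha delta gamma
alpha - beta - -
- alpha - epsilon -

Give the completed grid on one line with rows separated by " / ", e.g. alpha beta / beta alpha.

beta gamma delta alpha epsilon / gamma delta epsilon beta alpha / epsilon beta alpha delta gamma / alpha epsilon beta gamma delta / delta alpha gamma epsilon beta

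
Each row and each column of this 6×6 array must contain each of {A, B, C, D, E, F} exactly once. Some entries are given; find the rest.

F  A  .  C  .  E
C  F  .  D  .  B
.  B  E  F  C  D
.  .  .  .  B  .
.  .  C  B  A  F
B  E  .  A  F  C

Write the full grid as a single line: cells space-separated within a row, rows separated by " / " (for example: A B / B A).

(r1,c5) = D
(r2,c3) = A
(r2,c5) = E
(r3,c1) = A
(r4,c4) = E
(r4,c6) = A
(r5,c2) = D
(r6,c3) = D
(r1,c3) = B
(r4,c1) = D
(r4,c2) = C
(r4,c3) = F
(r5,c1) = E

F A B C D E / C F A D E B / A B E F C D / D C F E B A / E D C B A F / B E D A F C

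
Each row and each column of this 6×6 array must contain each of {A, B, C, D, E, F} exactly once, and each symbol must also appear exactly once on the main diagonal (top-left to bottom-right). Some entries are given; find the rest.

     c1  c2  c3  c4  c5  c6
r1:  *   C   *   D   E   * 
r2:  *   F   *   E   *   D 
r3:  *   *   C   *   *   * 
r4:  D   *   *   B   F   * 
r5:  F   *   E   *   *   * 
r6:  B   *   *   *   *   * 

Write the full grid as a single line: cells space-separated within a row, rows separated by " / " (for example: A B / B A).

(r1,c1) = A
(r2,c1) = C
(r3,c1) = E
(r4,c3) = A
(r5,c5) = D
(r6,c6) = E
(r2,c3) = B
(r2,c5) = A
(r3,c5) = B
(r4,c2) = E
(r4,c6) = C
(r6,c5) = C
(r1,c3) = F
(r1,c6) = B
(r5,c6) = A
(r6,c3) = D
(r3,c6) = F
(r5,c2) = B
(r5,c4) = C
(r6,c2) = A
(r6,c4) = F
(r3,c2) = D
(r3,c4) = A

A C F D E B / C F B E A D / E D C A B F / D E A B F C / F B E C D A / B A D F C E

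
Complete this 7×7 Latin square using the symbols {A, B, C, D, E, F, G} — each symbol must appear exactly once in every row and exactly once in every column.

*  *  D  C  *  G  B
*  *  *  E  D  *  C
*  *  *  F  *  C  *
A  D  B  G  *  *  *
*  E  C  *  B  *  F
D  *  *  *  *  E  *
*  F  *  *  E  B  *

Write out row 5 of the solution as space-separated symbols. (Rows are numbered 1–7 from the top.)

G E C A B D F

Cell (r1,c2): row 1 has {B,C,D,G}; column 2 has {D,E,F} → A.
Cell (r1,c5): row 1 has {A,B,C,D,G}; column 5 has {B,D,E} → F.
Cell (r4,c5): row 4 has {A,B,D,G}; column 5 has {B,D,E,F} → C.
Cell (r4,c6): row 4 has {A,B,C,D,G}; column 6 has {B,C,E,G} → F.
Cell (r4,c7): row 4 has {A,B,C,D,F,G}; column 7 has {B,C,F} → E.
Cell (r5,c1): row 5 has {B,C,E,F}; column 1 has {A,D} → G.
Cell (r7,c1): row 7 has {B,E,F}; column 1 has {A,D,G} → C.
Cell (r1,c1): row 1 has {A,B,C,D,F,G}; column 1 has {A,C,D,G} → E.
Cell (r2,c6): row 2 has {C,D,E}; column 6 has {B,C,E,F,G} → A.
Cell (r3,c1): row 3 has {C,F}; column 1 has {A,C,D,E,G} → B.
Cell (r3,c2): row 3 has {B,C,F}; column 2 has {A,D,E,F} → G.
Cell (r3,c5): row 3 has {B,C,F,G}; column 5 has {B,C,D,E,F} → A.
Cell (r3,c7): row 3 has {A,B,C,F,G}; column 7 has {B,C,E,F} → D.
Cell (r5,c6): row 5 has {B,C,E,F,G}; column 6 has {A,B,C,E,F,G} → D.
Cell (r6,c5): row 6 has {D,E}; column 5 has {A,B,C,D,E,F} → G.
Cell (r6,c7): row 6 has {D,E,G}; column 7 has {B,C,D,E,F} → A.
Cell (r7,c7): row 7 has {B,C,E,F}; column 7 has {A,B,C,D,E,F} → G.
Cell (r2,c1): row 2 has {A,C,D,E}; column 1 has {A,B,C,D,E,G} → F.
Cell (r2,c2): row 2 has {A,C,D,E,F}; column 2 has {A,D,E,F,G} → B.
Cell (r2,c3): row 2 has {A,B,C,D,E,F}; column 3 has {B,C,D} → G.
Cell (r3,c3): row 3 has {A,B,C,D,F,G}; column 3 has {B,C,D,G} → E.
Cell (r5,c4): row 5 has {B,C,D,E,F,G}; column 4 has {C,E,F,G} → A.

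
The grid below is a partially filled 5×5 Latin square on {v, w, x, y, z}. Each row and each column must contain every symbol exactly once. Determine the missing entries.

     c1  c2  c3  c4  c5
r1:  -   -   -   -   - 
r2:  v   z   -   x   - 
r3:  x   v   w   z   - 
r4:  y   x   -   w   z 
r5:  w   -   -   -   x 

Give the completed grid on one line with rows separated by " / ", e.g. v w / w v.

z w x y v / v z y x w / x v w z y / y x v w z / w y z v x

(r1,c1) = z
(r2,c3) = y
(r2,c5) = w
(r3,c5) = y
(r4,c3) = v
(r5,c2) = y
(r5,c3) = z
(r5,c4) = v
(r1,c2) = w
(r1,c3) = x
(r1,c4) = y
(r1,c5) = v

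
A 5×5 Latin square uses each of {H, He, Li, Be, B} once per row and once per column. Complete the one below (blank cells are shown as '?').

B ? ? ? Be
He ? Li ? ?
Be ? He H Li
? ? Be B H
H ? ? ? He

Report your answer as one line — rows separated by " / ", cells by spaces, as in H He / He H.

At row 1, column 3: row 1 has {Be,B}; column 3 has {He,Li,Be}; that leaves H.
At row 2, column 4: row 2 has {He,Li}; column 4 has {H,B}; that leaves Be.
At row 2, column 5: row 2 has {He,Li,Be}; column 5 has {H,He,Li,Be}; that leaves B.
At row 3, column 2: row 3 has {H,He,Li,Be}; column 2 is empty so far; that leaves B.
At row 4, column 1: row 4 has {H,Be,B}; column 1 has {H,He,Be,B}; that leaves Li.
At row 4, column 2: row 4 has {H,Li,Be,B}; column 2 has {B}; that leaves He.
At row 5, column 3: row 5 has {H,He}; column 3 has {H,He,Li,Be}; that leaves B.
At row 5, column 4: row 5 has {H,He,B}; column 4 has {H,Be,B}; that leaves Li.
At row 1, column 2: row 1 has {H,Be,B}; column 2 has {He,B}; that leaves Li.
At row 1, column 4: row 1 has {H,Li,Be,B}; column 4 has {H,Li,Be,B}; that leaves He.
At row 2, column 2: row 2 has {He,Li,Be,B}; column 2 has {He,Li,B}; that leaves H.
At row 5, column 2: row 5 has {H,He,Li,B}; column 2 has {H,He,Li,B}; that leaves Be.

B Li H He Be / He H Li Be B / Be B He H Li / Li He Be B H / H Be B Li He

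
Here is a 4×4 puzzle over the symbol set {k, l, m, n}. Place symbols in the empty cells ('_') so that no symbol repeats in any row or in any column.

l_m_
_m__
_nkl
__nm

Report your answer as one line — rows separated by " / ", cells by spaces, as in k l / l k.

l k m n / n m l k / m n k l / k l n m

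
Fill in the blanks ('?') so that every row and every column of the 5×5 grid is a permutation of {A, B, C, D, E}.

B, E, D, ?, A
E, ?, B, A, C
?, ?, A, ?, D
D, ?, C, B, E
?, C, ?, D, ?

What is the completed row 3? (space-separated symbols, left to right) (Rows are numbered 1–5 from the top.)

At row 1, column 4: row 1 has {A,B,D,E}; column 4 has {A,B,D}; that leaves C.
At row 2, column 2: row 2 has {A,B,C,E}; column 2 has {C,E}; that leaves D.
At row 3, column 1: row 3 has {A,D}; column 1 has {B,D,E}; that leaves C.
At row 3, column 2: row 3 has {A,C,D}; column 2 has {C,D,E}; that leaves B.
At row 3, column 4: row 3 has {A,B,C,D}; column 4 has {A,B,C,D}; that leaves E.

C B A E D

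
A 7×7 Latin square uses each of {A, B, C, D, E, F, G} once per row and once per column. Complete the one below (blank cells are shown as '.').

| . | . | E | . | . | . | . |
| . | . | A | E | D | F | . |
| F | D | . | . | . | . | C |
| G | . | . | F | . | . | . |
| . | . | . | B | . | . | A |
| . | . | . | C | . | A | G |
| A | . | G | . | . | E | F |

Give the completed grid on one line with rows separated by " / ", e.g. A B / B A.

B A E G F C D / C G A E D F B / F D B A E G C / G C D F A B E / E F C B G D A / D E F C B A G / A B G D C E F

row 2 has {A,D,E,F}; column 7 has {A,C,F,G} — only B is left for (r2,c7).
row 3 has {C,D,F}; column 3 has {A,E,G} — only B is left for (r3,c3).
row 3 has {B,C,D,F}; column 6 has {A,E,F} — only G is left for (r3,c6).
row 7 has {A,E,F,G}; column 4 has {B,C,E,F} — only D is left for (r7,c4).
row 1 has {E}; column 7 has {A,B,C,F,G} — only D is left for (r1,c7).
row 2 has {A,B,D,E,F}; column 1 has {A,F,G} — only C is left for (r2,c1).
row 2 has {A,B,C,D,E,F}; column 2 has {D} — only G is left for (r2,c2).
row 3 has {B,C,D,F,G}; column 4 has {B,C,D,E,F} — only A is left for (r3,c4).
row 3 has {A,B,C,D,F,G}; column 5 has {D} — only E is left for (r3,c5).
row 4 has {F,G}; column 7 has {A,B,C,D,F,G} — only E is left for (r4,c7).
row 1 has {D,E}; column 1 has {A,C,F,G} — only B is left for (r1,c1).
row 1 has {B,D,E}; column 4 has {A,B,C,D,E,F} — only G is left for (r1,c4).
row 1 has {B,D,E,G}; column 6 has {A,E,F,G} — only C is left for (r1,c6).
row 5 has {A,B}; column 6 has {A,C,E,F,G} — only D is left for (r5,c6).
row 4 has {E,F,G}; column 6 has {A,C,D,E,F,G} — only B is left for (r4,c6).
row 5 has {A,B,D}; column 1 has {A,B,C,F,G} — only E is left for (r5,c1).
row 6 has {A,C,G}; column 1 has {A,B,C,E,F,G} — only D is left for (r6,c1).
row 6 has {A,C,D,G}; column 3 has {A,B,E,G} — only F is left for (r6,c3).
row 6 has {A,C,D,F,G}; column 5 has {D,E} — only B is left for (r6,c5).
row 7 has {A,D,E,F,G}; column 5 has {B,D,E} — only C is left for (r7,c5).
row 4 has {B,E,F,G}; column 5 has {B,C,D,E} — only A is left for (r4,c5).
row 5 has {A,B,D,E}; column 3 has {A,B,E,F,G} — only C is left for (r5,c3).
row 6 has {A,B,C,D,F,G}; column 2 has {D,G} — only E is left for (r6,c2).
row 7 has {A,C,D,E,F,G}; column 2 has {D,E,G} — only B is left for (r7,c2).
row 1 has {B,C,D,E,G}; column 5 has {A,B,C,D,E} — only F is left for (r1,c5).
row 4 has {A,B,E,F,G}; column 2 has {B,D,E,G} — only C is left for (r4,c2).
row 4 has {A,B,C,E,F,G}; column 3 has {A,B,C,E,F,G} — only D is left for (r4,c3).
row 5 has {A,B,C,D,E}; column 2 has {B,C,D,E,G} — only F is left for (r5,c2).
row 5 has {A,B,C,D,E,F}; column 5 has {A,B,C,D,E,F} — only G is left for (r5,c5).
row 1 has {B,C,D,E,F,G}; column 2 has {B,C,D,E,F,G} — only A is left for (r1,c2).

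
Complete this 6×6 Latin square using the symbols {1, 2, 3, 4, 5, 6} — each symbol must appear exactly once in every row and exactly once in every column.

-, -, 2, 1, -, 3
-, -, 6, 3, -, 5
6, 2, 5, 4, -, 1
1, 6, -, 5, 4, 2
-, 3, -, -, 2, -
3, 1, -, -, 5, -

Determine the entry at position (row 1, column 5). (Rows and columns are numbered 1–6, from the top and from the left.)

6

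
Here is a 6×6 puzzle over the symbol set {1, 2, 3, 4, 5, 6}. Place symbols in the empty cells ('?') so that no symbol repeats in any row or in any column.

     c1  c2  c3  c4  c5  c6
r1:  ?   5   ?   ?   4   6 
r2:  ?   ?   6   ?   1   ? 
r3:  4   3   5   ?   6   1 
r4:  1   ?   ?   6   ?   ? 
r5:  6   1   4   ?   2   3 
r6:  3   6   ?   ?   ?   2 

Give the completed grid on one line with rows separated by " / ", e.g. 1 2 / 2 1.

2 5 3 1 4 6 / 5 2 6 3 1 4 / 4 3 5 2 6 1 / 1 4 2 6 3 5 / 6 1 4 5 2 3 / 3 6 1 4 5 2

(r1,c1): row 1 has {4,5,6}; column 1 has {1,3,4,6}, so it must be 2.
(r2,c1): row 2 has {1,6}; column 1 has {1,2,3,4,6}, so it must be 5.
(r2,c6): row 2 has {1,5,6}; column 6 has {1,2,3,6}, so it must be 4.
(r3,c4): row 3 has {1,3,4,5,6}; column 4 has {6}, so it must be 2.
(r4,c6): row 4 has {1,6}; column 6 has {1,2,3,4,6}, so it must be 5.
(r5,c4): row 5 has {1,2,3,4,6}; column 4 has {2,6}, so it must be 5.
(r6,c3): row 6 has {2,3,6}; column 3 has {4,5,6}, so it must be 1.
(r6,c4): row 6 has {1,2,3,6}; column 4 has {2,5,6}, so it must be 4.
(r6,c5): row 6 has {1,2,3,4,6}; column 5 has {1,2,4,6}, so it must be 5.
(r1,c3): row 1 has {2,4,5,6}; column 3 has {1,4,5,6}, so it must be 3.
(r1,c4): row 1 has {2,3,4,5,6}; column 4 has {2,4,5,6}, so it must be 1.
(r2,c2): row 2 has {1,4,5,6}; column 2 has {1,3,5,6}, so it must be 2.
(r2,c4): row 2 has {1,2,4,5,6}; column 4 has {1,2,4,5,6}, so it must be 3.
(r4,c2): row 4 has {1,5,6}; column 2 has {1,2,3,5,6}, so it must be 4.
(r4,c3): row 4 has {1,4,5,6}; column 3 has {1,3,4,5,6}, so it must be 2.
(r4,c5): row 4 has {1,2,4,5,6}; column 5 has {1,2,4,5,6}, so it must be 3.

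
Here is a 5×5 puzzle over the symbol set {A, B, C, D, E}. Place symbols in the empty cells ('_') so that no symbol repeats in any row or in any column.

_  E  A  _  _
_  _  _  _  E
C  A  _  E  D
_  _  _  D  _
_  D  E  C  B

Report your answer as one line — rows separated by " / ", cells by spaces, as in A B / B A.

Cell (r1,c4): row 1 has {A,E}; column 4 has {C,D,E} → B.
Cell (r1,c5): row 1 has {A,B,E}; column 5 has {B,D,E} → C.
Cell (r2,c4): row 2 has {E}; column 4 has {B,C,D,E} → A.
Cell (r3,c3): row 3 has {A,C,D,E}; column 3 has {A,E} → B.
Cell (r4,c3): row 4 has {D}; column 3 has {A,B,E} → C.
Cell (r4,c5): row 4 has {C,D}; column 5 has {B,C,D,E} → A.
Cell (r5,c1): row 5 has {B,C,D,E}; column 1 has {C} → A.
Cell (r1,c1): row 1 has {A,B,C,E}; column 1 has {A,C} → D.
Cell (r2,c1): row 2 has {A,E}; column 1 has {A,C,D} → B.
Cell (r2,c2): row 2 has {A,B,E}; column 2 has {A,D,E} → C.
Cell (r2,c3): row 2 has {A,B,C,E}; column 3 has {A,B,C,E} → D.
Cell (r4,c1): row 4 has {A,C,D}; column 1 has {A,B,C,D} → E.
Cell (r4,c2): row 4 has {A,C,D,E}; column 2 has {A,C,D,E} → B.

D E A B C / B C D A E / C A B E D / E B C D A / A D E C B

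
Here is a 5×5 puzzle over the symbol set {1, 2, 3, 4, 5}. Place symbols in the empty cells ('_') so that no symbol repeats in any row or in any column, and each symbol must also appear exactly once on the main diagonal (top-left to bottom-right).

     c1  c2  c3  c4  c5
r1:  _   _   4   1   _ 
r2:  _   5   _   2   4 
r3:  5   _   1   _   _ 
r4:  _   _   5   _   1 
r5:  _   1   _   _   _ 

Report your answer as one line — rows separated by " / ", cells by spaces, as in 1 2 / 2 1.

2 3 4 1 5 / 1 5 3 2 4 / 5 4 1 3 2 / 3 2 5 4 1 / 4 1 2 5 3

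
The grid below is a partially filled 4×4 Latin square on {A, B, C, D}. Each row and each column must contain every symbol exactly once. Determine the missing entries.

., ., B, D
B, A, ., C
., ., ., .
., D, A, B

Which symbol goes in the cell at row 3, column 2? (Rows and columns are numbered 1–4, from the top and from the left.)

B

(r1,c2) = C
(r2,c3) = D
(r3,c2) = B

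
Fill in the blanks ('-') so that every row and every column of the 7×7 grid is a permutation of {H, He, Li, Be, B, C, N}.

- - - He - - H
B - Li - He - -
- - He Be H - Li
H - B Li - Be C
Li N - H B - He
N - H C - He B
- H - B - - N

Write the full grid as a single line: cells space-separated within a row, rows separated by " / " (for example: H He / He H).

Be Li N He C B H / B C Li N He H Be / C B He Be H N Li / H He B Li N Be C / Li N Be H B C He / N Be H C Li He B / He H C B Be Li N

(r2,c4) = N
(r2,c7) = Be
(r3,c1) = C
(r3,c2) = B
(r3,c6) = N
(r4,c2) = He
(r4,c5) = N
(r5,c6) = C
(r7,c6) = Li
(r1,c1) = Be
(r1,c6) = B
(r2,c2) = C
(r2,c6) = H
(r5,c3) = Be
(r7,c1) = He
(r7,c3) = C
(r7,c5) = Be
(r1,c2) = Li
(r1,c3) = N
(r1,c5) = C
(r6,c2) = Be
(r6,c5) = Li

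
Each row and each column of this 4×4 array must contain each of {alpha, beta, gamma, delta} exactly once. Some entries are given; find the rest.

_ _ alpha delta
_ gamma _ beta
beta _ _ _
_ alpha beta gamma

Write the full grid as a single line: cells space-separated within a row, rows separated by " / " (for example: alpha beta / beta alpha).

gamma beta alpha delta / alpha gamma delta beta / beta delta gamma alpha / delta alpha beta gamma

(r1,c1) = gamma
(r1,c2) = beta
(r2,c3) = delta
(r3,c2) = delta
(r3,c3) = gamma
(r3,c4) = alpha
(r4,c1) = delta
(r2,c1) = alpha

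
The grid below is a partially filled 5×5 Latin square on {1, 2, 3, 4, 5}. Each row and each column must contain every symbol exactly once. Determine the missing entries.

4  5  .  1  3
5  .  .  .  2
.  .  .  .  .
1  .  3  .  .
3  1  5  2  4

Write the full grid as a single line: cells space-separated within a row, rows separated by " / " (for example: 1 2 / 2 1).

4 5 2 1 3 / 5 4 1 3 2 / 2 3 4 5 1 / 1 2 3 4 5 / 3 1 5 2 4

Cell (r1,c3): row 1 has {1,3,4,5}; column 3 has {3,5} → 2.
Cell (r3,c1): row 3 is empty so far; column 1 has {1,3,4,5} → 2.
Cell (r4,c5): row 4 has {1,3}; column 5 has {2,3,4} → 5.
Cell (r3,c5): row 3 has {2}; column 5 has {2,3,4,5} → 1.
Cell (r4,c4): row 4 has {1,3,5}; column 4 has {1,2} → 4.
Cell (r2,c4): row 2 has {2,5}; column 4 has {1,2,4} → 3.
Cell (r3,c3): row 3 has {1,2}; column 3 has {2,3,5} → 4.
Cell (r3,c4): row 3 has {1,2,4}; column 4 has {1,2,3,4} → 5.
Cell (r4,c2): row 4 has {1,3,4,5}; column 2 has {1,5} → 2.
Cell (r2,c2): row 2 has {2,3,5}; column 2 has {1,2,5} → 4.
Cell (r2,c3): row 2 has {2,3,4,5}; column 3 has {2,3,4,5} → 1.
Cell (r3,c2): row 3 has {1,2,4,5}; column 2 has {1,2,4,5} → 3.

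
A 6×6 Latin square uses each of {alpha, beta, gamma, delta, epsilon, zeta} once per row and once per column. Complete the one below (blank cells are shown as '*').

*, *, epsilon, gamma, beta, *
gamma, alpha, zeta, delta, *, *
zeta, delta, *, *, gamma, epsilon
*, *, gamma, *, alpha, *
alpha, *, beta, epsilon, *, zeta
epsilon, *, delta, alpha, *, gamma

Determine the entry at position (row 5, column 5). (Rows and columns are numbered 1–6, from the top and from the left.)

delta

(r1,c1) = delta
(r1,c2) = zeta
(r1,c6) = alpha
(r2,c5) = epsilon
(r2,c6) = beta
(r3,c3) = alpha
(r3,c4) = beta
(r4,c1) = beta
(r4,c2) = epsilon
(r4,c4) = zeta
(r4,c6) = delta
(r5,c2) = gamma
(r5,c5) = delta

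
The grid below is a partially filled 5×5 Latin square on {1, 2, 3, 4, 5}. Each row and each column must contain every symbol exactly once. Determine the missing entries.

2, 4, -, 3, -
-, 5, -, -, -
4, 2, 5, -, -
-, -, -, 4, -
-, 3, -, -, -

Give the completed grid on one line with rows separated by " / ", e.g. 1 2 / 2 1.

2 4 1 3 5 / 3 5 4 2 1 / 4 2 5 1 3 / 5 1 3 4 2 / 1 3 2 5 4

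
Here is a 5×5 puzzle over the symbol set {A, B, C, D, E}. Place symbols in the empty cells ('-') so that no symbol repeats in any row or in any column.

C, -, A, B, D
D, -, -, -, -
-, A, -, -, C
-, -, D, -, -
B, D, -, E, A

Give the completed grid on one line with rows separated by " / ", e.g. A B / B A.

(r1,c2) = E
(r3,c1) = E
(r3,c3) = B
(r3,c4) = D
(r4,c1) = A
(r4,c4) = C
(r5,c3) = C
(r2,c3) = E
(r2,c4) = A
(r2,c5) = B
(r4,c2) = B
(r4,c5) = E
(r2,c2) = C

C E A B D / D C E A B / E A B D C / A B D C E / B D C E A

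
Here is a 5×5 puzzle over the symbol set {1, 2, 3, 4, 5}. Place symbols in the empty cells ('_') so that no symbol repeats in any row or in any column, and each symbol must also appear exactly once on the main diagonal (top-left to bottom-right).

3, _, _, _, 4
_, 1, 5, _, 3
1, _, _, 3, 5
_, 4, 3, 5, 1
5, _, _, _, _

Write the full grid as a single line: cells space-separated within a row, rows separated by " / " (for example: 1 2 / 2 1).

row 3 has {1,3,5}; column 2 has {1,4} — only 2 is left for (r3,c2).
row 3 has {1,2,3,5}; column 3 has {3,5}; the diagonal has {1,3,5} — only 4 is left for (r3,c3).
row 4 has {1,3,4,5}; column 1 has {1,3,5} — only 2 is left for (r4,c1).
row 5 has {5}; column 2 has {1,2,4} — only 3 is left for (r5,c2).
row 5 has {3,5}; column 5 has {1,3,4,5}; the diagonal has {1,3,4,5} — only 2 is left for (r5,c5).
row 1 has {3,4}; column 2 has {1,2,3,4} — only 5 is left for (r1,c2).
row 2 has {1,3,5}; column 1 has {1,2,3,5} — only 4 is left for (r2,c1).
row 2 has {1,3,4,5}; column 4 has {3,5} — only 2 is left for (r2,c4).
row 5 has {2,3,5}; column 3 has {3,4,5} — only 1 is left for (r5,c3).
row 5 has {1,2,3,5}; column 4 has {2,3,5} — only 4 is left for (r5,c4).
row 1 has {3,4,5}; column 3 has {1,3,4,5} — only 2 is left for (r1,c3).
row 1 has {2,3,4,5}; column 4 has {2,3,4,5} — only 1 is left for (r1,c4).

3 5 2 1 4 / 4 1 5 2 3 / 1 2 4 3 5 / 2 4 3 5 1 / 5 3 1 4 2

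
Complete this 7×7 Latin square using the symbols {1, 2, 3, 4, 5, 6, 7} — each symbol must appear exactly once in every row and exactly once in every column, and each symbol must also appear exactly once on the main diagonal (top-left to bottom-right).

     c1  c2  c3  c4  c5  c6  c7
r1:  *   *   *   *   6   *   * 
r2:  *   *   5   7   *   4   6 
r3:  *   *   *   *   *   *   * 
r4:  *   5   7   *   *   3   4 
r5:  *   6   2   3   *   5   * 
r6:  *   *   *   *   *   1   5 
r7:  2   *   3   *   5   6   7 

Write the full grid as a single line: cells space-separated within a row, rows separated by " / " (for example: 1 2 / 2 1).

row 5 has {2,3,5,6}; column 5 has {5,6}; the diagonal has {1,7} — only 4 is left for (r5,c5).
row 5 has {2,3,4,5,6}; column 7 has {4,5,6,7} — only 1 is left for (r5,c7).
row 3 is empty so far; column 3 has {2,3,5,7}; the diagonal has {1,4,7} — only 6 is left for (r3,c3).
row 4 has {3,4,5,7}; column 4 has {3,7}; the diagonal has {1,4,6,7} — only 2 is left for (r4,c4).
row 4 has {2,3,4,5,7}; column 5 has {4,5,6} — only 1 is left for (r4,c5).
row 5 has {1,2,3,4,5,6}; column 1 has {2} — only 7 is left for (r5,c1).
row 6 has {1,5}; column 3 has {2,3,5,6,7} — only 4 is left for (r6,c3).
row 6 has {1,4,5}; column 4 has {2,3,7} — only 6 is left for (r6,c4).
row 1 has {6}; column 3 has {2,3,4,5,6,7} — only 1 is left for (r1,c3).
row 2 has {4,5,6,7}; column 2 has {5,6}; the diagonal has {1,2,4,6,7} — only 3 is left for (r2,c2).
row 2 has {3,4,5,6,7}; column 5 has {1,4,5,6} — only 2 is left for (r2,c5).
row 4 has {1,2,3,4,5,7}; column 1 has {2,7} — only 6 is left for (r4,c1).
row 6 has {1,4,5,6}; column 1 has {2,6,7} — only 3 is left for (r6,c1).
row 6 has {1,3,4,5,6}; column 5 has {1,2,4,5,6} — only 7 is left for (r6,c5).
row 1 has {1,6}; column 1 has {2,3,6,7}; the diagonal has {1,2,3,4,6,7} — only 5 is left for (r1,c1).
row 1 has {1,5,6}; column 4 has {2,3,6,7} — only 4 is left for (r1,c4).
row 2 has {2,3,4,5,6,7}; column 1 has {2,3,5,6,7} — only 1 is left for (r2,c1).
row 3 has {6}; column 1 has {1,2,3,5,6,7} — only 4 is left for (r3,c1).
row 3 has {4,6}; column 5 has {1,2,4,5,6,7} — only 3 is left for (r3,c5).
row 3 has {3,4,6}; column 7 has {1,4,5,6,7} — only 2 is left for (r3,c7).
row 6 has {1,3,4,5,6,7}; column 2 has {3,5,6} — only 2 is left for (r6,c2).
row 7 has {2,3,5,6,7}; column 4 has {2,3,4,6,7} — only 1 is left for (r7,c4).
row 1 has {1,4,5,6}; column 2 has {2,3,5,6} — only 7 is left for (r1,c2).
row 1 has {1,4,5,6,7}; column 6 has {1,3,4,5,6} — only 2 is left for (r1,c6).
row 1 has {1,2,4,5,6,7}; column 7 has {1,2,4,5,6,7} — only 3 is left for (r1,c7).
row 3 has {2,3,4,6}; column 2 has {2,3,5,6,7} — only 1 is left for (r3,c2).
row 3 has {1,2,3,4,6}; column 4 has {1,2,3,4,6,7} — only 5 is left for (r3,c4).
row 3 has {1,2,3,4,5,6}; column 6 has {1,2,3,4,5,6} — only 7 is left for (r3,c6).
row 7 has {1,2,3,5,6,7}; column 2 has {1,2,3,5,6,7} — only 4 is left for (r7,c2).

5 7 1 4 6 2 3 / 1 3 5 7 2 4 6 / 4 1 6 5 3 7 2 / 6 5 7 2 1 3 4 / 7 6 2 3 4 5 1 / 3 2 4 6 7 1 5 / 2 4 3 1 5 6 7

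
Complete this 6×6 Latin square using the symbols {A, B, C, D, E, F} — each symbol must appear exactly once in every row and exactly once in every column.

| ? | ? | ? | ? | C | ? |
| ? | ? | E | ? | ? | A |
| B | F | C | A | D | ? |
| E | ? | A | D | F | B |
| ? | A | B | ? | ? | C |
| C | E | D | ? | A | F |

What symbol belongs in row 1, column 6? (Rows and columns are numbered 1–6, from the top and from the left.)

D

(r1,c3): row 1 has {C}; column 3 has {A,B,C,D,E}, so it must be F.
(r2,c5): row 2 has {A,E}; column 5 has {A,C,D,F}, so it must be B.
(r3,c6): row 3 has {A,B,C,D,F}; column 6 has {A,B,C,F}, so it must be E.
(r4,c2): row 4 has {A,B,D,E,F}; column 2 has {A,E,F}, so it must be C.
(r5,c5): row 5 has {A,B,C}; column 5 has {A,B,C,D,F}, so it must be E.
(r6,c4): row 6 has {A,C,D,E,F}; column 4 has {A,D}, so it must be B.
(r1,c4): row 1 has {C,F}; column 4 has {A,B,D}, so it must be E.
(r1,c6): row 1 has {C,E,F}; column 6 has {A,B,C,E,F}, so it must be D.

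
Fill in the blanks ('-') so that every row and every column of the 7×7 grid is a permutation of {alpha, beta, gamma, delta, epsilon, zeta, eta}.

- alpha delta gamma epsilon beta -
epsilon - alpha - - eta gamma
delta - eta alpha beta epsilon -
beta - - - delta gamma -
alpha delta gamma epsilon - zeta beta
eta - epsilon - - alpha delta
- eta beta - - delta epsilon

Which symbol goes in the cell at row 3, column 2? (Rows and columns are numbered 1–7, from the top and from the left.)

gamma

Cell (r1,c1): row 1 has {alpha,beta,gamma,delta,epsilon}; column 1 has {alpha,beta,delta,epsilon,eta} → zeta.
Cell (r1,c7): row 1 has {alpha,beta,gamma,delta,epsilon,zeta}; column 7 has {beta,gamma,delta,epsilon} → eta.
Cell (r2,c5): row 2 has {alpha,gamma,epsilon,eta}; column 5 has {beta,delta,epsilon} → zeta.
Cell (r3,c7): row 3 has {alpha,beta,delta,epsilon,eta}; column 7 has {beta,gamma,delta,epsilon,eta} → zeta.
Cell (r4,c3): row 4 has {beta,gamma,delta}; column 3 has {alpha,beta,gamma,delta,epsilon,eta} → zeta.
Cell (r4,c4): row 4 has {beta,gamma,delta,zeta}; column 4 has {alpha,gamma,epsilon} → eta.
Cell (r4,c7): row 4 has {beta,gamma,delta,zeta,eta}; column 7 has {beta,gamma,delta,epsilon,zeta,eta} → alpha.
Cell (r5,c5): row 5 has {alpha,beta,gamma,delta,epsilon,zeta}; column 5 has {beta,delta,epsilon,zeta} → eta.
Cell (r6,c5): row 6 has {alpha,delta,epsilon,eta}; column 5 has {beta,delta,epsilon,zeta,eta} → gamma.
Cell (r7,c1): row 7 has {beta,delta,epsilon,eta}; column 1 has {alpha,beta,delta,epsilon,zeta,eta} → gamma.
Cell (r7,c4): row 7 has {beta,gamma,delta,epsilon,eta}; column 4 has {alpha,gamma,epsilon,eta} → zeta.
Cell (r7,c5): row 7 has {beta,gamma,delta,epsilon,zeta,eta}; column 5 has {beta,gamma,delta,epsilon,zeta,eta} → alpha.
Cell (r2,c2): row 2 has {alpha,gamma,epsilon,zeta,eta}; column 2 has {alpha,delta,eta} → beta.
Cell (r2,c4): row 2 has {alpha,beta,gamma,epsilon,zeta,eta}; column 4 has {alpha,gamma,epsilon,zeta,eta} → delta.
Cell (r3,c2): row 3 has {alpha,beta,delta,epsilon,zeta,eta}; column 2 has {alpha,beta,delta,eta} → gamma.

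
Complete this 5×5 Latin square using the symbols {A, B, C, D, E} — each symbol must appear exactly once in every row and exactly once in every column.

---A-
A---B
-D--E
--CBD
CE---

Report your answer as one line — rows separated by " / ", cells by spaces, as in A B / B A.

D B E A C / A C D E B / B D A C E / E A C B D / C E B D A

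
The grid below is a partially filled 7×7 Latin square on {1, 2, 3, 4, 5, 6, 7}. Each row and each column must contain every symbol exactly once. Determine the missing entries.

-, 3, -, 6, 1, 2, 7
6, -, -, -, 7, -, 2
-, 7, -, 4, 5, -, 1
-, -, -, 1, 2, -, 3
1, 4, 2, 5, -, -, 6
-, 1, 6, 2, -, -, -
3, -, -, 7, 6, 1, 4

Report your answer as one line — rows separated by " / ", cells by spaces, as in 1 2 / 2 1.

5 3 4 6 1 2 7 / 6 5 1 3 7 4 2 / 2 7 3 4 5 6 1 / 4 6 7 1 2 5 3 / 1 4 2 5 3 7 6 / 7 1 6 2 4 3 5 / 3 2 5 7 6 1 4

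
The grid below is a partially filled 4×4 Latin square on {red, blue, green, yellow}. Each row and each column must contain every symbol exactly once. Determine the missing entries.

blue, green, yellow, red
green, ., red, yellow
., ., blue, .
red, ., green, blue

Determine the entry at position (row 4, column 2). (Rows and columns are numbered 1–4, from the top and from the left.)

yellow

(r2,c2): row 2 has {red,green,yellow}; column 2 has {green}, so it must be blue.
(r3,c1): row 3 has {blue}; column 1 has {red,blue,green}, so it must be yellow.
(r3,c2): row 3 has {blue,yellow}; column 2 has {blue,green}, so it must be red.
(r3,c4): row 3 has {red,blue,yellow}; column 4 has {red,blue,yellow}, so it must be green.
(r4,c2): row 4 has {red,blue,green}; column 2 has {red,blue,green}, so it must be yellow.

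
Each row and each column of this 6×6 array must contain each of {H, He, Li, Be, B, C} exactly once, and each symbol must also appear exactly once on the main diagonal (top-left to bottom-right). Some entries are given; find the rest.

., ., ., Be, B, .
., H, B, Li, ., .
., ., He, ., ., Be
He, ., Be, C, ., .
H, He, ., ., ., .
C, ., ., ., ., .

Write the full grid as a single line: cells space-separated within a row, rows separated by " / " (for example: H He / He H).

(r1,c1) = Li
(r1,c2) = C
(r1,c3) = H
(r1,c6) = He
(r2,c1) = Be
(r2,c6) = C
(r3,c1) = B
(r3,c2) = Li
(r3,c4) = H
(r3,c5) = C
(r4,c2) = B
(r5,c4) = B
(r5,c5) = Be
(r5,c6) = Li
(r6,c2) = Be
(r6,c3) = Li
(r6,c4) = He
(r6,c5) = H
(r6,c6) = B
(r2,c5) = He
(r4,c5) = Li
(r4,c6) = H
(r5,c3) = C

Li C H Be B He / Be H B Li He C / B Li He H C Be / He B Be C Li H / H He C B Be Li / C Be Li He H B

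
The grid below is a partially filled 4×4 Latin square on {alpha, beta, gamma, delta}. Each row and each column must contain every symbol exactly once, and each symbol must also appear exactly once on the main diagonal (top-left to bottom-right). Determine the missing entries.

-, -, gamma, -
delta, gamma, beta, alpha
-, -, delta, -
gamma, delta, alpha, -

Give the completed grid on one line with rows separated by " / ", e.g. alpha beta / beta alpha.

alpha beta gamma delta / delta gamma beta alpha / beta alpha delta gamma / gamma delta alpha beta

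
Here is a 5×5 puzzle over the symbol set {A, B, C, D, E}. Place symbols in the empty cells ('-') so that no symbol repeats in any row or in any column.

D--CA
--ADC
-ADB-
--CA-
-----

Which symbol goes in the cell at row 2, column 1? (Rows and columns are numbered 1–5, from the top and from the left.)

Cell (r3,c5): row 3 has {A,B,D}; column 5 has {A,C} → E.
Cell (r5,c4): row 5 is empty so far; column 4 has {A,B,C,D} → E.
Cell (r3,c1): row 3 has {A,B,D,E}; column 1 has {D} → C.
Cell (r5,c3): row 5 has {E}; column 3 has {A,C,D} → B.
Cell (r5,c5): row 5 has {B,E}; column 5 has {A,C,E} → D.
Cell (r1,c3): row 1 has {A,C,D}; column 3 has {A,B,C,D} → E.
Cell (r4,c5): row 4 has {A,C}; column 5 has {A,C,D,E} → B.
Cell (r5,c1): row 5 has {B,D,E}; column 1 has {C,D} → A.
Cell (r5,c2): row 5 has {A,B,D,E}; column 2 has {A} → C.
Cell (r1,c2): row 1 has {A,C,D,E}; column 2 has {A,C} → B.
Cell (r2,c2): row 2 has {A,C,D}; column 2 has {A,B,C} → E.
Cell (r4,c1): row 4 has {A,B,C}; column 1 has {A,C,D} → E.
Cell (r4,c2): row 4 has {A,B,C,E}; column 2 has {A,B,C,E} → D.
Cell (r2,c1): row 2 has {A,C,D,E}; column 1 has {A,C,D,E} → B.

B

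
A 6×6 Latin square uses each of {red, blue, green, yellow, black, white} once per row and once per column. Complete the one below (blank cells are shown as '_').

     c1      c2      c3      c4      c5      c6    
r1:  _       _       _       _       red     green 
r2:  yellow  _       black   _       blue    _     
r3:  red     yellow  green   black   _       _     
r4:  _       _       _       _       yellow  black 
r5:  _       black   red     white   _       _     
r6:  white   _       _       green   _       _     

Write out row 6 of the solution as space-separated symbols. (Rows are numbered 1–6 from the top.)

row 2 has {blue,yellow,black}; column 4 has {green,black,white} — only red is left for (r2,c4).
row 2 has {red,blue,yellow,black}; column 6 has {green,black} — only white is left for (r2,c6).
row 3 has {red,green,yellow,black}; column 5 has {red,blue,yellow} — only white is left for (r3,c5).
row 3 has {red,green,yellow,black,white}; column 6 has {green,black,white} — only blue is left for (r3,c6).
row 4 has {yellow,black}; column 4 has {red,green,black,white} — only blue is left for (r4,c4).
row 5 has {red,black,white}; column 5 has {red,blue,yellow,white} — only green is left for (r5,c5).
row 5 has {red,green,black,white}; column 6 has {blue,green,black,white} — only yellow is left for (r5,c6).
row 6 has {green,white}; column 5 has {red,blue,green,yellow,white} — only black is left for (r6,c5).
row 6 has {green,black,white}; column 6 has {blue,green,yellow,black,white} — only red is left for (r6,c6).
row 1 has {red,green}; column 4 has {red,blue,green,black,white} — only yellow is left for (r1,c4).
row 2 has {red,blue,yellow,black,white}; column 2 has {yellow,black} — only green is left for (r2,c2).
row 4 has {blue,yellow,black}; column 1 has {red,yellow,white} — only green is left for (r4,c1).
row 4 has {blue,green,yellow,black}; column 3 has {red,green,black} — only white is left for (r4,c3).
row 5 has {red,green,yellow,black,white}; column 1 has {red,green,yellow,white} — only blue is left for (r5,c1).
row 6 has {red,green,black,white}; column 2 has {green,yellow,black} — only blue is left for (r6,c2).
row 6 has {red,blue,green,black,white}; column 3 has {red,green,black,white} — only yellow is left for (r6,c3).

white blue yellow green black red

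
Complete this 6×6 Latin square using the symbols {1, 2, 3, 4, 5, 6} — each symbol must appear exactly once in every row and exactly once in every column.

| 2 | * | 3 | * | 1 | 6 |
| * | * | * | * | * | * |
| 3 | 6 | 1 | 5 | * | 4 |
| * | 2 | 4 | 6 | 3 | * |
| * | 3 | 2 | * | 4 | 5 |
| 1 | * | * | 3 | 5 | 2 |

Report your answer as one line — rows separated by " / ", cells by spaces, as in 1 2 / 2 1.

2 5 3 4 1 6 / 4 1 5 2 6 3 / 3 6 1 5 2 4 / 5 2 4 6 3 1 / 6 3 2 1 4 5 / 1 4 6 3 5 2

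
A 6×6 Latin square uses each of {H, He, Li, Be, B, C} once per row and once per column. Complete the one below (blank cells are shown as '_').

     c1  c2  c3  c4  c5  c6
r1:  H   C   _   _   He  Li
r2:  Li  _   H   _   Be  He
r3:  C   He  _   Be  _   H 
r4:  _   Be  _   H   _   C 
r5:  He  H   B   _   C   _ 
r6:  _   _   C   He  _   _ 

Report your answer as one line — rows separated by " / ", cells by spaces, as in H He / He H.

H C Be B He Li / Li B H C Be He / C He Li Be B H / B Be He H Li C / He H B Li C Be / Be Li C He H B

Cell (r1,c3): row 1 has {H,He,Li,C}; column 3 has {H,B,C} → Be.
Cell (r1,c4): row 1 has {H,He,Li,Be,C}; column 4 has {H,He,Be} → B.
Cell (r2,c2): row 2 has {H,He,Li,Be}; column 2 has {H,He,Be,C} → B.
Cell (r2,c4): row 2 has {H,He,Li,Be,B}; column 4 has {H,He,Be,B} → C.
Cell (r3,c3): row 3 has {H,He,Be,C}; column 3 has {H,Be,B,C} → Li.
Cell (r3,c5): row 3 has {H,He,Li,Be,C}; column 5 has {He,Be,C} → B.
Cell (r4,c1): row 4 has {H,Be,C}; column 1 has {H,He,Li,C} → B.
Cell (r4,c3): row 4 has {H,Be,B,C}; column 3 has {H,Li,Be,B,C} → He.
Cell (r4,c5): row 4 has {H,He,Be,B,C}; column 5 has {He,Be,B,C} → Li.
Cell (r5,c4): row 5 has {H,He,B,C}; column 4 has {H,He,Be,B,C} → Li.
Cell (r5,c6): row 5 has {H,He,Li,B,C}; column 6 has {H,He,Li,C} → Be.
Cell (r6,c1): row 6 has {He,C}; column 1 has {H,He,Li,B,C} → Be.
Cell (r6,c2): row 6 has {He,Be,C}; column 2 has {H,He,Be,B,C} → Li.
Cell (r6,c5): row 6 has {He,Li,Be,C}; column 5 has {He,Li,Be,B,C} → H.
Cell (r6,c6): row 6 has {H,He,Li,Be,C}; column 6 has {H,He,Li,Be,C} → B.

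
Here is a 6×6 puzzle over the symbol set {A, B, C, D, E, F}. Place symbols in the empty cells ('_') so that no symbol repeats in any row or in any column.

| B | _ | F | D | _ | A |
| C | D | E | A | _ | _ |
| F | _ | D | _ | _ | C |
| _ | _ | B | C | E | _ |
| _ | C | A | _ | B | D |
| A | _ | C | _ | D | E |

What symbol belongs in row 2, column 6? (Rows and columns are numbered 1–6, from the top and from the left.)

B

At row 1, column 2: row 1 has {A,B,D,F}; column 2 has {C,D}; that leaves E.
At row 1, column 5: row 1 has {A,B,D,E,F}; column 5 has {B,D,E}; that leaves C.
At row 2, column 5: row 2 has {A,C,D,E}; column 5 has {B,C,D,E}; that leaves F.
At row 2, column 6: row 2 has {A,C,D,E,F}; column 6 has {A,C,D,E}; that leaves B.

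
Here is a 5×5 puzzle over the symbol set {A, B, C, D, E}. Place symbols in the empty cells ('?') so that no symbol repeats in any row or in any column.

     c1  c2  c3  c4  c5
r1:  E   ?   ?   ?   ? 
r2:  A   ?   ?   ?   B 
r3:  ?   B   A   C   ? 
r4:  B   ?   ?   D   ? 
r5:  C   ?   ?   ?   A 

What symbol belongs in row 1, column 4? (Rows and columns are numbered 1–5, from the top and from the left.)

(r2,c4): row 2 has {A,B}; column 4 has {C,D}, so it must be E.
(r3,c1): row 3 has {A,B,C}; column 1 has {A,B,C,E}, so it must be D.
(r3,c5): row 3 has {A,B,C,D}; column 5 has {A,B}, so it must be E.
(r4,c5): row 4 has {B,D}; column 5 has {A,B,E}, so it must be C.
(r5,c4): row 5 has {A,C}; column 4 has {C,D,E}, so it must be B.
(r1,c4): row 1 has {E}; column 4 has {B,C,D,E}, so it must be A.

A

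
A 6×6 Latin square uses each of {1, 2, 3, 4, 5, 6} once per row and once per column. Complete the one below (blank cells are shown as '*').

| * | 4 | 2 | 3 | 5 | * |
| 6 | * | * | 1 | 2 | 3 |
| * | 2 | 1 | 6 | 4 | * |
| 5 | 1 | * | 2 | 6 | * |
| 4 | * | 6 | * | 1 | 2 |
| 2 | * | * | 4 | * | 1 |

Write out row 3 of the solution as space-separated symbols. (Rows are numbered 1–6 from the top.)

(r1,c1): row 1 has {2,3,4,5}; column 1 has {2,4,5,6}, so it must be 1.
(r1,c6): row 1 has {1,2,3,4,5}; column 6 has {1,2,3}, so it must be 6.
(r2,c2): row 2 has {1,2,3,6}; column 2 has {1,2,4}, so it must be 5.
(r2,c3): row 2 has {1,2,3,5,6}; column 3 has {1,2,6}, so it must be 4.
(r3,c1): row 3 has {1,2,4,6}; column 1 has {1,2,4,5,6}, so it must be 3.
(r3,c6): row 3 has {1,2,3,4,6}; column 6 has {1,2,3,6}, so it must be 5.

3 2 1 6 4 5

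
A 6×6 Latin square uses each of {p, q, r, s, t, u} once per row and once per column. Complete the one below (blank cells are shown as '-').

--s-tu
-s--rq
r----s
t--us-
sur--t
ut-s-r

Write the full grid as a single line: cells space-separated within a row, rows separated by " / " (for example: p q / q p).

q p s r t u / p s u t r q / r q t p u s / t r q u s p / s u r q p t / u t p s q r

row 2 has {q,r,s}; column 1 has {r,s,t,u} — only p is left for (r2,c1).
row 2 has {p,q,r,s}; column 4 has {s,u} — only t is left for (r2,c4).
row 4 has {s,t,u}; column 6 has {q,r,s,t,u} — only p is left for (r4,c6).
row 1 has {s,t,u}; column 1 has {p,r,s,t,u} — only q is left for (r1,c1).
row 2 has {p,q,r,s,t}; column 3 has {r,s} — only u is left for (r2,c3).
row 4 has {p,s,t,u}; column 3 has {r,s,u} — only q is left for (r4,c3).
row 6 has {r,s,t,u}; column 3 has {q,r,s,u} — only p is left for (r6,c3).
row 6 has {p,r,s,t,u}; column 5 has {r,s,t} — only q is left for (r6,c5).
row 3 has {r,s}; column 3 has {p,q,r,s,u} — only t is left for (r3,c3).
row 4 has {p,q,s,t,u}; column 2 has {s,t,u} — only r is left for (r4,c2).
row 5 has {r,s,t,u}; column 5 has {q,r,s,t} — only p is left for (r5,c5).
row 1 has {q,s,t,u}; column 2 has {r,s,t,u} — only p is left for (r1,c2).
row 1 has {p,q,s,t,u}; column 4 has {s,t,u} — only r is left for (r1,c4).
row 3 has {r,s,t}; column 2 has {p,r,s,t,u} — only q is left for (r3,c2).
row 3 has {q,r,s,t}; column 4 has {r,s,t,u} — only p is left for (r3,c4).
row 3 has {p,q,r,s,t}; column 5 has {p,q,r,s,t} — only u is left for (r3,c5).
row 5 has {p,r,s,t,u}; column 4 has {p,r,s,t,u} — only q is left for (r5,c4).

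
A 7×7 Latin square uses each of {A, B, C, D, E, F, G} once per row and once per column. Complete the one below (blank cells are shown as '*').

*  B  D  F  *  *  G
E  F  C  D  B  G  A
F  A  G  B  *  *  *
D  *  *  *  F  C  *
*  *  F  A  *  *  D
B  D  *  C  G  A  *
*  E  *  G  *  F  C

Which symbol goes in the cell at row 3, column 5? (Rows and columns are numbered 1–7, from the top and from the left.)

C

row 1 has {B,D,F,G}; column 6 has {A,C,F,G} — only E is left for (r1,c6).
row 3 has {A,B,F,G}; column 6 has {A,C,E,F,G} — only D is left for (r3,c6).
row 3 has {A,B,D,F,G}; column 7 has {A,C,D,G} — only E is left for (r3,c7).
row 4 has {C,D,F}; column 2 has {A,B,D,E,F} — only G is left for (r4,c2).
row 4 has {C,D,F,G}; column 4 has {A,B,C,D,F,G} — only E is left for (r4,c4).
row 4 has {C,D,E,F,G}; column 7 has {A,C,D,E,G} — only B is left for (r4,c7).
row 5 has {A,D,F}; column 2 has {A,B,D,E,F,G} — only C is left for (r5,c2).
row 5 has {A,C,D,F}; column 5 has {B,F,G} — only E is left for (r5,c5).
row 5 has {A,C,D,E,F}; column 6 has {A,C,D,E,F,G} — only B is left for (r5,c6).
row 6 has {A,B,C,D,G}; column 3 has {C,D,F,G} — only E is left for (r6,c3).
row 6 has {A,B,C,D,E,G}; column 7 has {A,B,C,D,E,G} — only F is left for (r6,c7).
row 7 has {C,E,F,G}; column 1 has {B,D,E,F} — only A is left for (r7,c1).
row 7 has {A,C,E,F,G}; column 3 has {C,D,E,F,G} — only B is left for (r7,c3).
row 7 has {A,B,C,E,F,G}; column 5 has {B,E,F,G} — only D is left for (r7,c5).
row 1 has {B,D,E,F,G}; column 1 has {A,B,D,E,F} — only C is left for (r1,c1).
row 1 has {B,C,D,E,F,G}; column 5 has {B,D,E,F,G} — only A is left for (r1,c5).
row 3 has {A,B,D,E,F,G}; column 5 has {A,B,D,E,F,G} — only C is left for (r3,c5).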